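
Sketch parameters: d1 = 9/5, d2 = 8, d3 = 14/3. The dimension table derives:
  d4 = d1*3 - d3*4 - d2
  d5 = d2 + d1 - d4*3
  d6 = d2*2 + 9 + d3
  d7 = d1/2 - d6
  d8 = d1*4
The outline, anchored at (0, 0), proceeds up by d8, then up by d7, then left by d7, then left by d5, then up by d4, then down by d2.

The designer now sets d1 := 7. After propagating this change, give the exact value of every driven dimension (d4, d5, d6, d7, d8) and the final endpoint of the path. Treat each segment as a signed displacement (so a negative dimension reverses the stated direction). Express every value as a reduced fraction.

d4 = -17/3
d5 = 32
d6 = 89/3
d7 = -157/6
d8 = 28
endpoint = (-35/6, -71/6)

Apply edit: d1 := 7
  d4 = d1*3 - d3*4 - d2 = -17/3
  d5 = d2 + d1 - d4*3 = 32
  d6 = d2*2 + 9 + d3 = 89/3
  d7 = d1/2 - d6 = -157/6
  d8 = d1*4 = 28
Walk from origin (0, 0):
  seg 1: up by d8 = 28 → (0, 28)
  seg 2: up by d7 = -157/6 → (0, 11/6)
  seg 3: left by d7 = -157/6 → (157/6, 11/6)
  seg 4: left by d5 = 32 → (-35/6, 11/6)
  seg 5: up by d4 = -17/3 → (-35/6, -23/6)
  seg 6: down by d2 = 8 → (-35/6, -71/6)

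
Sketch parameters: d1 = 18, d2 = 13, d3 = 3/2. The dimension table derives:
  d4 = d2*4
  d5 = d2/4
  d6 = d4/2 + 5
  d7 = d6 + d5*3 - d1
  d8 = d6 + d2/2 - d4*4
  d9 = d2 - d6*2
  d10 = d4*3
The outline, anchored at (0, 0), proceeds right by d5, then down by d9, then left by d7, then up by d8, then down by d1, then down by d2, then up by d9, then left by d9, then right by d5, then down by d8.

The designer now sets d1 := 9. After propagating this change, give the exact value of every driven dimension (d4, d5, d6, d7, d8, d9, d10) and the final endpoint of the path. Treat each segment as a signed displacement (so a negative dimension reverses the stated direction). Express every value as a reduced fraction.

Apply edit: d1 := 9
  d4 = d2*4 = 52
  d5 = d2/4 = 13/4
  d6 = d4/2 + 5 = 31
  d7 = d6 + d5*3 - d1 = 127/4
  d8 = d6 + d2/2 - d4*4 = -341/2
  d9 = d2 - d6*2 = -49
  d10 = d4*3 = 156
Walk from origin (0, 0):
  seg 1: right by d5 = 13/4 → (13/4, 0)
  seg 2: down by d9 = -49 → (13/4, 49)
  seg 3: left by d7 = 127/4 → (-57/2, 49)
  seg 4: up by d8 = -341/2 → (-57/2, -243/2)
  seg 5: down by d1 = 9 → (-57/2, -261/2)
  seg 6: down by d2 = 13 → (-57/2, -287/2)
  seg 7: up by d9 = -49 → (-57/2, -385/2)
  seg 8: left by d9 = -49 → (41/2, -385/2)
  seg 9: right by d5 = 13/4 → (95/4, -385/2)
  seg 10: down by d8 = -341/2 → (95/4, -22)

d4 = 52
d5 = 13/4
d6 = 31
d7 = 127/4
d8 = -341/2
d9 = -49
d10 = 156
endpoint = (95/4, -22)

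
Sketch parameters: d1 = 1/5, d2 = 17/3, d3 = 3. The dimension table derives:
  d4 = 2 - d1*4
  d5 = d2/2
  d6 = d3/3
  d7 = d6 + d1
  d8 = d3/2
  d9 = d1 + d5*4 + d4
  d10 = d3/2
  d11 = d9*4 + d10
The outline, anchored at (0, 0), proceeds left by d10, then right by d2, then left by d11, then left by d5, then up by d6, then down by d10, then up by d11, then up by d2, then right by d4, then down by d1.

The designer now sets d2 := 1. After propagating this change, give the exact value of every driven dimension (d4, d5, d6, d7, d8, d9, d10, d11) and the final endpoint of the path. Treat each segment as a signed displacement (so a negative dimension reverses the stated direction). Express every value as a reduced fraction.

Apply edit: d2 := 1
  d4 = 2 - d1*4 = 6/5
  d5 = d2/2 = 1/2
  d6 = d3/3 = 1
  d7 = d6 + d1 = 6/5
  d8 = d3/2 = 3/2
  d9 = d1 + d5*4 + d4 = 17/5
  d10 = d3/2 = 3/2
  d11 = d9*4 + d10 = 151/10
Walk from origin (0, 0):
  seg 1: left by d10 = 3/2 → (-3/2, 0)
  seg 2: right by d2 = 1 → (-1/2, 0)
  seg 3: left by d11 = 151/10 → (-78/5, 0)
  seg 4: left by d5 = 1/2 → (-161/10, 0)
  seg 5: up by d6 = 1 → (-161/10, 1)
  seg 6: down by d10 = 3/2 → (-161/10, -1/2)
  seg 7: up by d11 = 151/10 → (-161/10, 73/5)
  seg 8: up by d2 = 1 → (-161/10, 78/5)
  seg 9: right by d4 = 6/5 → (-149/10, 78/5)
  seg 10: down by d1 = 1/5 → (-149/10, 77/5)

d4 = 6/5
d5 = 1/2
d6 = 1
d7 = 6/5
d8 = 3/2
d9 = 17/5
d10 = 3/2
d11 = 151/10
endpoint = (-149/10, 77/5)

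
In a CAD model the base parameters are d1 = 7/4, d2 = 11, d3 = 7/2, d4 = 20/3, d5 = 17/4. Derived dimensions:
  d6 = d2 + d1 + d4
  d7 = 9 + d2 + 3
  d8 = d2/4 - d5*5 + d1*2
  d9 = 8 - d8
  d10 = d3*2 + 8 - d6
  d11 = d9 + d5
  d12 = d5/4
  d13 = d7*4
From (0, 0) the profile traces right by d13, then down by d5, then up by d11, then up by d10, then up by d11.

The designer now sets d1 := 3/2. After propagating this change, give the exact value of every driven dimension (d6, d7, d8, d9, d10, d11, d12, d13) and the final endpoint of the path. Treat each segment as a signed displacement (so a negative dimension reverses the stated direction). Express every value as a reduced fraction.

Apply edit: d1 := 3/2
  d6 = d2 + d1 + d4 = 115/6
  d7 = 9 + d2 + 3 = 23
  d8 = d2/4 - d5*5 + d1*2 = -31/2
  d9 = 8 - d8 = 47/2
  d10 = d3*2 + 8 - d6 = -25/6
  d11 = d9 + d5 = 111/4
  d12 = d5/4 = 17/16
  d13 = d7*4 = 92
Walk from origin (0, 0):
  seg 1: right by d13 = 92 → (92, 0)
  seg 2: down by d5 = 17/4 → (92, -17/4)
  seg 3: up by d11 = 111/4 → (92, 47/2)
  seg 4: up by d10 = -25/6 → (92, 58/3)
  seg 5: up by d11 = 111/4 → (92, 565/12)

d6 = 115/6
d7 = 23
d8 = -31/2
d9 = 47/2
d10 = -25/6
d11 = 111/4
d12 = 17/16
d13 = 92
endpoint = (92, 565/12)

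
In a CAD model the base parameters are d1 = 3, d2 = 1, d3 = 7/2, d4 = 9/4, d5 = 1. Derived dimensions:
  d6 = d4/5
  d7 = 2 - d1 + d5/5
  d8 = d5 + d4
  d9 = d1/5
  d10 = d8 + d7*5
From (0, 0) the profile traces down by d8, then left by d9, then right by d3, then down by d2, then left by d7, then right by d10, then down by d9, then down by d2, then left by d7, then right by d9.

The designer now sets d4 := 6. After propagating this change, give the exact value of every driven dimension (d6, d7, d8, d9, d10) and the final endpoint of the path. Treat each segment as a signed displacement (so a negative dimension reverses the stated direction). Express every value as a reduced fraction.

Apply edit: d4 := 6
  d6 = d4/5 = 6/5
  d7 = 2 - d1 + d5/5 = -4/5
  d8 = d5 + d4 = 7
  d9 = d1/5 = 3/5
  d10 = d8 + d7*5 = 3
Walk from origin (0, 0):
  seg 1: down by d8 = 7 → (0, -7)
  seg 2: left by d9 = 3/5 → (-3/5, -7)
  seg 3: right by d3 = 7/2 → (29/10, -7)
  seg 4: down by d2 = 1 → (29/10, -8)
  seg 5: left by d7 = -4/5 → (37/10, -8)
  seg 6: right by d10 = 3 → (67/10, -8)
  seg 7: down by d9 = 3/5 → (67/10, -43/5)
  seg 8: down by d2 = 1 → (67/10, -48/5)
  seg 9: left by d7 = -4/5 → (15/2, -48/5)
  seg 10: right by d9 = 3/5 → (81/10, -48/5)

d6 = 6/5
d7 = -4/5
d8 = 7
d9 = 3/5
d10 = 3
endpoint = (81/10, -48/5)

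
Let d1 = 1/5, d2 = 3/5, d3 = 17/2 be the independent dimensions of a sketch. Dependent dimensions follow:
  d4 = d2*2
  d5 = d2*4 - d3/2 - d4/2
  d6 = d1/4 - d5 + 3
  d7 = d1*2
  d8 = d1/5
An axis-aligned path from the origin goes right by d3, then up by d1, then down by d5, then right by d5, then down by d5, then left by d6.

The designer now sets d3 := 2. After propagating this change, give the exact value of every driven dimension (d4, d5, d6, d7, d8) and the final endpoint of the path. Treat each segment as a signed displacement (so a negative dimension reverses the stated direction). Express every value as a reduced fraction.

d4 = 6/5
d5 = 4/5
d6 = 9/4
d7 = 2/5
d8 = 1/25
endpoint = (11/20, -7/5)

Apply edit: d3 := 2
  d4 = d2*2 = 6/5
  d5 = d2*4 - d3/2 - d4/2 = 4/5
  d6 = d1/4 - d5 + 3 = 9/4
  d7 = d1*2 = 2/5
  d8 = d1/5 = 1/25
Walk from origin (0, 0):
  seg 1: right by d3 = 2 → (2, 0)
  seg 2: up by d1 = 1/5 → (2, 1/5)
  seg 3: down by d5 = 4/5 → (2, -3/5)
  seg 4: right by d5 = 4/5 → (14/5, -3/5)
  seg 5: down by d5 = 4/5 → (14/5, -7/5)
  seg 6: left by d6 = 9/4 → (11/20, -7/5)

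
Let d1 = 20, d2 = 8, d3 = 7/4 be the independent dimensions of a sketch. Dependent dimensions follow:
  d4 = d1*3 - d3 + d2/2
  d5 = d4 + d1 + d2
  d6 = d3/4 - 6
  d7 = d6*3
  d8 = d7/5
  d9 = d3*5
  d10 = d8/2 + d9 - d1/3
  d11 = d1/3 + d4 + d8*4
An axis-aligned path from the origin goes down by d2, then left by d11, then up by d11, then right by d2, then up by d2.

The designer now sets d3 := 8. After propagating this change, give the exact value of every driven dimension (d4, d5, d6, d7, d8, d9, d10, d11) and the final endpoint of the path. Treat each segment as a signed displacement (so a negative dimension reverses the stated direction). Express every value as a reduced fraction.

Apply edit: d3 := 8
  d4 = d1*3 - d3 + d2/2 = 56
  d5 = d4 + d1 + d2 = 84
  d6 = d3/4 - 6 = -4
  d7 = d6*3 = -12
  d8 = d7/5 = -12/5
  d9 = d3*5 = 40
  d10 = d8/2 + d9 - d1/3 = 482/15
  d11 = d1/3 + d4 + d8*4 = 796/15
Walk from origin (0, 0):
  seg 1: down by d2 = 8 → (0, -8)
  seg 2: left by d11 = 796/15 → (-796/15, -8)
  seg 3: up by d11 = 796/15 → (-796/15, 676/15)
  seg 4: right by d2 = 8 → (-676/15, 676/15)
  seg 5: up by d2 = 8 → (-676/15, 796/15)

d4 = 56
d5 = 84
d6 = -4
d7 = -12
d8 = -12/5
d9 = 40
d10 = 482/15
d11 = 796/15
endpoint = (-676/15, 796/15)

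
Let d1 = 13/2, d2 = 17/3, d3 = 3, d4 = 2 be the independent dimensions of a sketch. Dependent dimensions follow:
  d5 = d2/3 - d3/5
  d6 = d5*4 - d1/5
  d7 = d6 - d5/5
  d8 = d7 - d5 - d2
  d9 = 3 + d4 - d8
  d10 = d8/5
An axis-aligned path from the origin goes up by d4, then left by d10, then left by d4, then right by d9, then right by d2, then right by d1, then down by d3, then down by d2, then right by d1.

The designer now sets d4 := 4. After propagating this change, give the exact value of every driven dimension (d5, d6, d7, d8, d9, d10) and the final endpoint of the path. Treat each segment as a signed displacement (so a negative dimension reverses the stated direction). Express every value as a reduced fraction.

d5 = 58/45
d6 = 347/90
d7 = 1619/450
d8 = -1511/450
d9 = 4661/450
d10 = -1511/2250
endpoint = (3212/125, -14/3)

Apply edit: d4 := 4
  d5 = d2/3 - d3/5 = 58/45
  d6 = d5*4 - d1/5 = 347/90
  d7 = d6 - d5/5 = 1619/450
  d8 = d7 - d5 - d2 = -1511/450
  d9 = 3 + d4 - d8 = 4661/450
  d10 = d8/5 = -1511/2250
Walk from origin (0, 0):
  seg 1: up by d4 = 4 → (0, 4)
  seg 2: left by d10 = -1511/2250 → (1511/2250, 4)
  seg 3: left by d4 = 4 → (-7489/2250, 4)
  seg 4: right by d9 = 4661/450 → (2636/375, 4)
  seg 5: right by d2 = 17/3 → (1587/125, 4)
  seg 6: right by d1 = 13/2 → (4799/250, 4)
  seg 7: down by d3 = 3 → (4799/250, 1)
  seg 8: down by d2 = 17/3 → (4799/250, -14/3)
  seg 9: right by d1 = 13/2 → (3212/125, -14/3)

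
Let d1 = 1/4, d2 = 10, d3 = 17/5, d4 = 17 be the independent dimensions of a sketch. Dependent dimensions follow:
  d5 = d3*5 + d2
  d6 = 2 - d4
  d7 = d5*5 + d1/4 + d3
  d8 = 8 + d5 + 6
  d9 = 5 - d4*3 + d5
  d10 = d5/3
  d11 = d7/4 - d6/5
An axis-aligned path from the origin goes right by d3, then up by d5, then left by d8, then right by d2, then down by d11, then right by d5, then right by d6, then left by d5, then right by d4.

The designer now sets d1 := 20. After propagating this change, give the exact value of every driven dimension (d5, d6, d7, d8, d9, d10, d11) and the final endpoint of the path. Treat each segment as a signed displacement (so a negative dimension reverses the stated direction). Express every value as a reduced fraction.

Apply edit: d1 := 20
  d5 = d3*5 + d2 = 27
  d6 = 2 - d4 = -15
  d7 = d5*5 + d1/4 + d3 = 717/5
  d8 = 8 + d5 + 6 = 41
  d9 = 5 - d4*3 + d5 = -19
  d10 = d5/3 = 9
  d11 = d7/4 - d6/5 = 777/20
Walk from origin (0, 0):
  seg 1: right by d3 = 17/5 → (17/5, 0)
  seg 2: up by d5 = 27 → (17/5, 27)
  seg 3: left by d8 = 41 → (-188/5, 27)
  seg 4: right by d2 = 10 → (-138/5, 27)
  seg 5: down by d11 = 777/20 → (-138/5, -237/20)
  seg 6: right by d5 = 27 → (-3/5, -237/20)
  seg 7: right by d6 = -15 → (-78/5, -237/20)
  seg 8: left by d5 = 27 → (-213/5, -237/20)
  seg 9: right by d4 = 17 → (-128/5, -237/20)

d5 = 27
d6 = -15
d7 = 717/5
d8 = 41
d9 = -19
d10 = 9
d11 = 777/20
endpoint = (-128/5, -237/20)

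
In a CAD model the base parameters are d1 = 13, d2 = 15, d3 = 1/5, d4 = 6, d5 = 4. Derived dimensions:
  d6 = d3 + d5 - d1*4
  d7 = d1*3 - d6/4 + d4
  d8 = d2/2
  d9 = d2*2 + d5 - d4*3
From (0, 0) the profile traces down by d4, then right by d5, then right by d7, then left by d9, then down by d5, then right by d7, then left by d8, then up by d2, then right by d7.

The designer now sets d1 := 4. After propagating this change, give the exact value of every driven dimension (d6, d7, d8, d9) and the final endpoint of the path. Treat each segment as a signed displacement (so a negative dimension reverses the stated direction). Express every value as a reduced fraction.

d6 = -59/5
d7 = 419/20
d8 = 15/2
d9 = 16
endpoint = (867/20, 5)

Apply edit: d1 := 4
  d6 = d3 + d5 - d1*4 = -59/5
  d7 = d1*3 - d6/4 + d4 = 419/20
  d8 = d2/2 = 15/2
  d9 = d2*2 + d5 - d4*3 = 16
Walk from origin (0, 0):
  seg 1: down by d4 = 6 → (0, -6)
  seg 2: right by d5 = 4 → (4, -6)
  seg 3: right by d7 = 419/20 → (499/20, -6)
  seg 4: left by d9 = 16 → (179/20, -6)
  seg 5: down by d5 = 4 → (179/20, -10)
  seg 6: right by d7 = 419/20 → (299/10, -10)
  seg 7: left by d8 = 15/2 → (112/5, -10)
  seg 8: up by d2 = 15 → (112/5, 5)
  seg 9: right by d7 = 419/20 → (867/20, 5)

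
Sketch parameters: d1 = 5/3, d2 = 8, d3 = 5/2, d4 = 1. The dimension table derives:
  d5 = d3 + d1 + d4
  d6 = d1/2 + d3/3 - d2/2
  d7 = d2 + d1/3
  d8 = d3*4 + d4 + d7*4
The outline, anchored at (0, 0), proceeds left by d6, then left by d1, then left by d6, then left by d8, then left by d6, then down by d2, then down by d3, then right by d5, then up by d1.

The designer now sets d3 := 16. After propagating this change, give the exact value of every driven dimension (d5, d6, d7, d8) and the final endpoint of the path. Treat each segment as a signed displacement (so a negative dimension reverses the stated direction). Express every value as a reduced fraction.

d5 = 56/3
d6 = 13/6
d7 = 77/9
d8 = 893/9
endpoint = (-1597/18, -67/3)

Apply edit: d3 := 16
  d5 = d3 + d1 + d4 = 56/3
  d6 = d1/2 + d3/3 - d2/2 = 13/6
  d7 = d2 + d1/3 = 77/9
  d8 = d3*4 + d4 + d7*4 = 893/9
Walk from origin (0, 0):
  seg 1: left by d6 = 13/6 → (-13/6, 0)
  seg 2: left by d1 = 5/3 → (-23/6, 0)
  seg 3: left by d6 = 13/6 → (-6, 0)
  seg 4: left by d8 = 893/9 → (-947/9, 0)
  seg 5: left by d6 = 13/6 → (-1933/18, 0)
  seg 6: down by d2 = 8 → (-1933/18, -8)
  seg 7: down by d3 = 16 → (-1933/18, -24)
  seg 8: right by d5 = 56/3 → (-1597/18, -24)
  seg 9: up by d1 = 5/3 → (-1597/18, -67/3)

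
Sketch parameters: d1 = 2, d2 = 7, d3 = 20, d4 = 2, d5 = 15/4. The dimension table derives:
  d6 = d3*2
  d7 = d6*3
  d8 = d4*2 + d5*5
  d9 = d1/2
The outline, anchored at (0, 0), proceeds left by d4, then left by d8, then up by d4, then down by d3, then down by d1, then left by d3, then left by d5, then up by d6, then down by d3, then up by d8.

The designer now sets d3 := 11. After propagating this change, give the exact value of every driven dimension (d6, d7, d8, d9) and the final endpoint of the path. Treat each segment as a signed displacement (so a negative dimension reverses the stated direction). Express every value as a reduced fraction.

d6 = 22
d7 = 66
d8 = 91/4
d9 = 1
endpoint = (-79/2, 91/4)

Apply edit: d3 := 11
  d6 = d3*2 = 22
  d7 = d6*3 = 66
  d8 = d4*2 + d5*5 = 91/4
  d9 = d1/2 = 1
Walk from origin (0, 0):
  seg 1: left by d4 = 2 → (-2, 0)
  seg 2: left by d8 = 91/4 → (-99/4, 0)
  seg 3: up by d4 = 2 → (-99/4, 2)
  seg 4: down by d3 = 11 → (-99/4, -9)
  seg 5: down by d1 = 2 → (-99/4, -11)
  seg 6: left by d3 = 11 → (-143/4, -11)
  seg 7: left by d5 = 15/4 → (-79/2, -11)
  seg 8: up by d6 = 22 → (-79/2, 11)
  seg 9: down by d3 = 11 → (-79/2, 0)
  seg 10: up by d8 = 91/4 → (-79/2, 91/4)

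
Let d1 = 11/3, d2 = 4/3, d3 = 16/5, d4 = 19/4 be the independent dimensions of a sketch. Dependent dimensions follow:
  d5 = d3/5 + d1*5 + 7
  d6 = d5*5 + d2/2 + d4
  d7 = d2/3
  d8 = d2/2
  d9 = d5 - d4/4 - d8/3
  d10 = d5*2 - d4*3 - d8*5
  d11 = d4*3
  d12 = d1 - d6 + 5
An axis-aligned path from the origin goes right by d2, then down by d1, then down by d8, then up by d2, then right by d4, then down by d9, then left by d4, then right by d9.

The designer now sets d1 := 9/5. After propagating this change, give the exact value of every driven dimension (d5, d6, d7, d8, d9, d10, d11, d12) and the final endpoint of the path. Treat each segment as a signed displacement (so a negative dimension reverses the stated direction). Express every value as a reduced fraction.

d5 = 416/25
d6 = 5317/60
d7 = 4/9
d8 = 2/3
d9 = 54829/3600
d10 = 4709/300
d11 = 57/4
d12 = -4909/60
endpoint = (59629/3600, -58909/3600)

Apply edit: d1 := 9/5
  d5 = d3/5 + d1*5 + 7 = 416/25
  d6 = d5*5 + d2/2 + d4 = 5317/60
  d7 = d2/3 = 4/9
  d8 = d2/2 = 2/3
  d9 = d5 - d4/4 - d8/3 = 54829/3600
  d10 = d5*2 - d4*3 - d8*5 = 4709/300
  d11 = d4*3 = 57/4
  d12 = d1 - d6 + 5 = -4909/60
Walk from origin (0, 0):
  seg 1: right by d2 = 4/3 → (4/3, 0)
  seg 2: down by d1 = 9/5 → (4/3, -9/5)
  seg 3: down by d8 = 2/3 → (4/3, -37/15)
  seg 4: up by d2 = 4/3 → (4/3, -17/15)
  seg 5: right by d4 = 19/4 → (73/12, -17/15)
  seg 6: down by d9 = 54829/3600 → (73/12, -58909/3600)
  seg 7: left by d4 = 19/4 → (4/3, -58909/3600)
  seg 8: right by d9 = 54829/3600 → (59629/3600, -58909/3600)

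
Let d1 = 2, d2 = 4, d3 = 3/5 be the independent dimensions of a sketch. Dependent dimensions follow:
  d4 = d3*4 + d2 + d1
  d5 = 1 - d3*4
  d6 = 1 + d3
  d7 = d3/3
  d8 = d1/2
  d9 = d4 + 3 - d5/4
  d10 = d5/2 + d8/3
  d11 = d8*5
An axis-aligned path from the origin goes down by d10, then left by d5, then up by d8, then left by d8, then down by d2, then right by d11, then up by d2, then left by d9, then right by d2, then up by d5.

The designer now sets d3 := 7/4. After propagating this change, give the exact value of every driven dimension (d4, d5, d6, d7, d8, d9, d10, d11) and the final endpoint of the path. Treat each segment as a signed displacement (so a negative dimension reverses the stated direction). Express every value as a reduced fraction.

d4 = 13
d5 = -6
d6 = 11/4
d7 = 7/12
d8 = 1
d9 = 35/2
d10 = -8/3
d11 = 5
endpoint = (-7/2, -7/3)

Apply edit: d3 := 7/4
  d4 = d3*4 + d2 + d1 = 13
  d5 = 1 - d3*4 = -6
  d6 = 1 + d3 = 11/4
  d7 = d3/3 = 7/12
  d8 = d1/2 = 1
  d9 = d4 + 3 - d5/4 = 35/2
  d10 = d5/2 + d8/3 = -8/3
  d11 = d8*5 = 5
Walk from origin (0, 0):
  seg 1: down by d10 = -8/3 → (0, 8/3)
  seg 2: left by d5 = -6 → (6, 8/3)
  seg 3: up by d8 = 1 → (6, 11/3)
  seg 4: left by d8 = 1 → (5, 11/3)
  seg 5: down by d2 = 4 → (5, -1/3)
  seg 6: right by d11 = 5 → (10, -1/3)
  seg 7: up by d2 = 4 → (10, 11/3)
  seg 8: left by d9 = 35/2 → (-15/2, 11/3)
  seg 9: right by d2 = 4 → (-7/2, 11/3)
  seg 10: up by d5 = -6 → (-7/2, -7/3)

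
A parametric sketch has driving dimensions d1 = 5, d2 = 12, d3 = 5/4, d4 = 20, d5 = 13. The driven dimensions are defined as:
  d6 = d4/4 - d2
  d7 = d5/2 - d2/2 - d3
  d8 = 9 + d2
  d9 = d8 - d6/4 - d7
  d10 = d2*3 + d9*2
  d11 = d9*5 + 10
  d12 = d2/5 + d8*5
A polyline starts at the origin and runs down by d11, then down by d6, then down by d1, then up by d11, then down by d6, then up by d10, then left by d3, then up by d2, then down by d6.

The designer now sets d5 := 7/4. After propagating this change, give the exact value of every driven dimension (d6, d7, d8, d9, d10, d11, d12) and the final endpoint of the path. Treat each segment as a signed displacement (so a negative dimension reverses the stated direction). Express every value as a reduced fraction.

Apply edit: d5 := 7/4
  d6 = d4/4 - d2 = -7
  d7 = d5/2 - d2/2 - d3 = -51/8
  d8 = 9 + d2 = 21
  d9 = d8 - d6/4 - d7 = 233/8
  d10 = d2*3 + d9*2 = 377/4
  d11 = d9*5 + 10 = 1245/8
  d12 = d2/5 + d8*5 = 537/5
Walk from origin (0, 0):
  seg 1: down by d11 = 1245/8 → (0, -1245/8)
  seg 2: down by d6 = -7 → (0, -1189/8)
  seg 3: down by d1 = 5 → (0, -1229/8)
  seg 4: up by d11 = 1245/8 → (0, 2)
  seg 5: down by d6 = -7 → (0, 9)
  seg 6: up by d10 = 377/4 → (0, 413/4)
  seg 7: left by d3 = 5/4 → (-5/4, 413/4)
  seg 8: up by d2 = 12 → (-5/4, 461/4)
  seg 9: down by d6 = -7 → (-5/4, 489/4)

d6 = -7
d7 = -51/8
d8 = 21
d9 = 233/8
d10 = 377/4
d11 = 1245/8
d12 = 537/5
endpoint = (-5/4, 489/4)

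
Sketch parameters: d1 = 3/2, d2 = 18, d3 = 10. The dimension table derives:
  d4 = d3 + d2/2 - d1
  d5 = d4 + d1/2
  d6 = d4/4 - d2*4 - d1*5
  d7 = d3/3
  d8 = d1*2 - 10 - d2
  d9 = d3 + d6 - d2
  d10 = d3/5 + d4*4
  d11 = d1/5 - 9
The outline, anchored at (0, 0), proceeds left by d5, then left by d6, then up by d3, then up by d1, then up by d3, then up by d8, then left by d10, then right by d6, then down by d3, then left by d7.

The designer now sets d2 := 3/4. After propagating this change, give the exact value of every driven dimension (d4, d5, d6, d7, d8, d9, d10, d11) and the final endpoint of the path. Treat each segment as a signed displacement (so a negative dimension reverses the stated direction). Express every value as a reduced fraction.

Apply edit: d2 := 3/4
  d4 = d3 + d2/2 - d1 = 71/8
  d5 = d4 + d1/2 = 77/8
  d6 = d4/4 - d2*4 - d1*5 = -265/32
  d7 = d3/3 = 10/3
  d8 = d1*2 - 10 - d2 = -31/4
  d9 = d3 + d6 - d2 = 31/32
  d10 = d3/5 + d4*4 = 75/2
  d11 = d1/5 - 9 = -87/10
Walk from origin (0, 0):
  seg 1: left by d5 = 77/8 → (-77/8, 0)
  seg 2: left by d6 = -265/32 → (-43/32, 0)
  seg 3: up by d3 = 10 → (-43/32, 10)
  seg 4: up by d1 = 3/2 → (-43/32, 23/2)
  seg 5: up by d3 = 10 → (-43/32, 43/2)
  seg 6: up by d8 = -31/4 → (-43/32, 55/4)
  seg 7: left by d10 = 75/2 → (-1243/32, 55/4)
  seg 8: right by d6 = -265/32 → (-377/8, 55/4)
  seg 9: down by d3 = 10 → (-377/8, 15/4)
  seg 10: left by d7 = 10/3 → (-1211/24, 15/4)

d4 = 71/8
d5 = 77/8
d6 = -265/32
d7 = 10/3
d8 = -31/4
d9 = 31/32
d10 = 75/2
d11 = -87/10
endpoint = (-1211/24, 15/4)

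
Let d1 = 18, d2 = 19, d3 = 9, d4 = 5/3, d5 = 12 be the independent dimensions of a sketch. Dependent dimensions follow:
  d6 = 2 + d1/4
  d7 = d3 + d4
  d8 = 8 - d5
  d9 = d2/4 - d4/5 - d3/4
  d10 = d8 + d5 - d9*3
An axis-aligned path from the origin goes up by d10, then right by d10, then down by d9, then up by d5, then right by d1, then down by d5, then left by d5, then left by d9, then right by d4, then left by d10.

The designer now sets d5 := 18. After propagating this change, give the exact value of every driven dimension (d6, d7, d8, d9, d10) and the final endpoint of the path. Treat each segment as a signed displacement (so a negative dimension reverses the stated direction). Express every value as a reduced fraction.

Apply edit: d5 := 18
  d6 = 2 + d1/4 = 13/2
  d7 = d3 + d4 = 32/3
  d8 = 8 - d5 = -10
  d9 = d2/4 - d4/5 - d3/4 = 13/6
  d10 = d8 + d5 - d9*3 = 3/2
Walk from origin (0, 0):
  seg 1: up by d10 = 3/2 → (0, 3/2)
  seg 2: right by d10 = 3/2 → (3/2, 3/2)
  seg 3: down by d9 = 13/6 → (3/2, -2/3)
  seg 4: up by d5 = 18 → (3/2, 52/3)
  seg 5: right by d1 = 18 → (39/2, 52/3)
  seg 6: down by d5 = 18 → (39/2, -2/3)
  seg 7: left by d5 = 18 → (3/2, -2/3)
  seg 8: left by d9 = 13/6 → (-2/3, -2/3)
  seg 9: right by d4 = 5/3 → (1, -2/3)
  seg 10: left by d10 = 3/2 → (-1/2, -2/3)

d6 = 13/2
d7 = 32/3
d8 = -10
d9 = 13/6
d10 = 3/2
endpoint = (-1/2, -2/3)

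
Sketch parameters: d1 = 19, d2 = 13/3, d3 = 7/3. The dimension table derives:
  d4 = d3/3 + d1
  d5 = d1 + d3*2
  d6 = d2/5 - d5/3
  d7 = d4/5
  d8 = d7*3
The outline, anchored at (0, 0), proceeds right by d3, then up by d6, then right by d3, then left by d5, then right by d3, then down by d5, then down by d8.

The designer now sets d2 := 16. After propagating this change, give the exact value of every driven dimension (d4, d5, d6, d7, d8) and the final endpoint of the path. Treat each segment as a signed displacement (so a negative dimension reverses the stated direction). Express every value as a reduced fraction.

Apply edit: d2 := 16
  d4 = d3/3 + d1 = 178/9
  d5 = d1 + d3*2 = 71/3
  d6 = d2/5 - d5/3 = -211/45
  d7 = d4/5 = 178/45
  d8 = d7*3 = 178/15
Walk from origin (0, 0):
  seg 1: right by d3 = 7/3 → (7/3, 0)
  seg 2: up by d6 = -211/45 → (7/3, -211/45)
  seg 3: right by d3 = 7/3 → (14/3, -211/45)
  seg 4: left by d5 = 71/3 → (-19, -211/45)
  seg 5: right by d3 = 7/3 → (-50/3, -211/45)
  seg 6: down by d5 = 71/3 → (-50/3, -1276/45)
  seg 7: down by d8 = 178/15 → (-50/3, -362/9)

d4 = 178/9
d5 = 71/3
d6 = -211/45
d7 = 178/45
d8 = 178/15
endpoint = (-50/3, -362/9)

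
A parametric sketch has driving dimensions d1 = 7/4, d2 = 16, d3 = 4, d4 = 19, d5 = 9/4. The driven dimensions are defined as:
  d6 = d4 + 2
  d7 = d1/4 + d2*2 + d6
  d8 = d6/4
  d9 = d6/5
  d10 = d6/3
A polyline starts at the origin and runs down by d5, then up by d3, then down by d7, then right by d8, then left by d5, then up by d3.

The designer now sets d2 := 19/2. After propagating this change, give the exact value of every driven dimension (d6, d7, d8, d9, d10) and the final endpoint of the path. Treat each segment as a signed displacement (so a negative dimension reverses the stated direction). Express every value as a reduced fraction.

Apply edit: d2 := 19/2
  d6 = d4 + 2 = 21
  d7 = d1/4 + d2*2 + d6 = 647/16
  d8 = d6/4 = 21/4
  d9 = d6/5 = 21/5
  d10 = d6/3 = 7
Walk from origin (0, 0):
  seg 1: down by d5 = 9/4 → (0, -9/4)
  seg 2: up by d3 = 4 → (0, 7/4)
  seg 3: down by d7 = 647/16 → (0, -619/16)
  seg 4: right by d8 = 21/4 → (21/4, -619/16)
  seg 5: left by d5 = 9/4 → (3, -619/16)
  seg 6: up by d3 = 4 → (3, -555/16)

d6 = 21
d7 = 647/16
d8 = 21/4
d9 = 21/5
d10 = 7
endpoint = (3, -555/16)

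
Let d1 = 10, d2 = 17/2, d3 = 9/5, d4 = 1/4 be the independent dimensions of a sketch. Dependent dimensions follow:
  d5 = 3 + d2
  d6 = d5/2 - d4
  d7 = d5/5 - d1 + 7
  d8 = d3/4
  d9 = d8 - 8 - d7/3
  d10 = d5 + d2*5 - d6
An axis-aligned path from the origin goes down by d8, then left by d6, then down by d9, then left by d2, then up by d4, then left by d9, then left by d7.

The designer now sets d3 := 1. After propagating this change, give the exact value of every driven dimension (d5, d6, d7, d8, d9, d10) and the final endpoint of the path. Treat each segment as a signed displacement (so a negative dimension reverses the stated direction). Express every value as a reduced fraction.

d5 = 23/2
d6 = 11/2
d7 = -7/10
d8 = 1/4
d9 = -451/60
d10 = 97/2
endpoint = (-347/60, 451/60)

Apply edit: d3 := 1
  d5 = 3 + d2 = 23/2
  d6 = d5/2 - d4 = 11/2
  d7 = d5/5 - d1 + 7 = -7/10
  d8 = d3/4 = 1/4
  d9 = d8 - 8 - d7/3 = -451/60
  d10 = d5 + d2*5 - d6 = 97/2
Walk from origin (0, 0):
  seg 1: down by d8 = 1/4 → (0, -1/4)
  seg 2: left by d6 = 11/2 → (-11/2, -1/4)
  seg 3: down by d9 = -451/60 → (-11/2, 109/15)
  seg 4: left by d2 = 17/2 → (-14, 109/15)
  seg 5: up by d4 = 1/4 → (-14, 451/60)
  seg 6: left by d9 = -451/60 → (-389/60, 451/60)
  seg 7: left by d7 = -7/10 → (-347/60, 451/60)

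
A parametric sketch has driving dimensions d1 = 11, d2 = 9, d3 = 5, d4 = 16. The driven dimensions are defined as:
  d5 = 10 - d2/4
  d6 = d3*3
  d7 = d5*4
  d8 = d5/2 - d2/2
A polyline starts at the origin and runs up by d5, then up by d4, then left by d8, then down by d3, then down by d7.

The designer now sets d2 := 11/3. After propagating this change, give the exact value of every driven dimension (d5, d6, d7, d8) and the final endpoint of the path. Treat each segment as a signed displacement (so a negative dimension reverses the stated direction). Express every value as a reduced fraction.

d5 = 109/12
d6 = 15
d7 = 109/3
d8 = 65/24
endpoint = (-65/24, -65/4)

Apply edit: d2 := 11/3
  d5 = 10 - d2/4 = 109/12
  d6 = d3*3 = 15
  d7 = d5*4 = 109/3
  d8 = d5/2 - d2/2 = 65/24
Walk from origin (0, 0):
  seg 1: up by d5 = 109/12 → (0, 109/12)
  seg 2: up by d4 = 16 → (0, 301/12)
  seg 3: left by d8 = 65/24 → (-65/24, 301/12)
  seg 4: down by d3 = 5 → (-65/24, 241/12)
  seg 5: down by d7 = 109/3 → (-65/24, -65/4)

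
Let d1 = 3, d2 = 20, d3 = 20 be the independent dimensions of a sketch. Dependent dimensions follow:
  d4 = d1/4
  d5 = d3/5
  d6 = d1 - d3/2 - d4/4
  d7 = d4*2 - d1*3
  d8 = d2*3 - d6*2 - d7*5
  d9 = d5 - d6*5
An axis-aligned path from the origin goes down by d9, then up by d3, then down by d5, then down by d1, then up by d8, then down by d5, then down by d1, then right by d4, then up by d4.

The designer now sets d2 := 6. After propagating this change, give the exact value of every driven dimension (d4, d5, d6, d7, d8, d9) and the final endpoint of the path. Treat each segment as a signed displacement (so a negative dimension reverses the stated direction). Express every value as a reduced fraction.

Apply edit: d2 := 6
  d4 = d1/4 = 3/4
  d5 = d3/5 = 4
  d6 = d1 - d3/2 - d4/4 = -115/16
  d7 = d4*2 - d1*3 = -15/2
  d8 = d2*3 - d6*2 - d7*5 = 559/8
  d9 = d5 - d6*5 = 639/16
Walk from origin (0, 0):
  seg 1: down by d9 = 639/16 → (0, -639/16)
  seg 2: up by d3 = 20 → (0, -319/16)
  seg 3: down by d5 = 4 → (0, -383/16)
  seg 4: down by d1 = 3 → (0, -431/16)
  seg 5: up by d8 = 559/8 → (0, 687/16)
  seg 6: down by d5 = 4 → (0, 623/16)
  seg 7: down by d1 = 3 → (0, 575/16)
  seg 8: right by d4 = 3/4 → (3/4, 575/16)
  seg 9: up by d4 = 3/4 → (3/4, 587/16)

d4 = 3/4
d5 = 4
d6 = -115/16
d7 = -15/2
d8 = 559/8
d9 = 639/16
endpoint = (3/4, 587/16)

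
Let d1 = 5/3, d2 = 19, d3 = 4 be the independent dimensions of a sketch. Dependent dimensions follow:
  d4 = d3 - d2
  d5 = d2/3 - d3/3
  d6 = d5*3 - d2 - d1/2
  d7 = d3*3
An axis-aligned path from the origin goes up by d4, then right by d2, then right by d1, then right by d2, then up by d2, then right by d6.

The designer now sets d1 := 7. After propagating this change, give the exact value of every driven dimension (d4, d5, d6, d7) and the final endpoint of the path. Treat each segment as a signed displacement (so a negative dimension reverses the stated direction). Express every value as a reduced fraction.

d4 = -15
d5 = 5
d6 = -15/2
d7 = 12
endpoint = (75/2, 4)

Apply edit: d1 := 7
  d4 = d3 - d2 = -15
  d5 = d2/3 - d3/3 = 5
  d6 = d5*3 - d2 - d1/2 = -15/2
  d7 = d3*3 = 12
Walk from origin (0, 0):
  seg 1: up by d4 = -15 → (0, -15)
  seg 2: right by d2 = 19 → (19, -15)
  seg 3: right by d1 = 7 → (26, -15)
  seg 4: right by d2 = 19 → (45, -15)
  seg 5: up by d2 = 19 → (45, 4)
  seg 6: right by d6 = -15/2 → (75/2, 4)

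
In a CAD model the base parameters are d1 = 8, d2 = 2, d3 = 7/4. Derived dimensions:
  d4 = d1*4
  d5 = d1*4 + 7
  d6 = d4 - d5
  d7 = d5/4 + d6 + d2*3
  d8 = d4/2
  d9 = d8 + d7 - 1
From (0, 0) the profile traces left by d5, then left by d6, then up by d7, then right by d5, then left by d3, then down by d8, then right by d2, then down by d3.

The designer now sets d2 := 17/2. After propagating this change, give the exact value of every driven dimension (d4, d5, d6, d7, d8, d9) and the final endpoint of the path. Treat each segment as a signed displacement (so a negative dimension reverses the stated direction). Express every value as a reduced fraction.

d4 = 32
d5 = 39
d6 = -7
d7 = 113/4
d8 = 16
d9 = 173/4
endpoint = (55/4, 21/2)

Apply edit: d2 := 17/2
  d4 = d1*4 = 32
  d5 = d1*4 + 7 = 39
  d6 = d4 - d5 = -7
  d7 = d5/4 + d6 + d2*3 = 113/4
  d8 = d4/2 = 16
  d9 = d8 + d7 - 1 = 173/4
Walk from origin (0, 0):
  seg 1: left by d5 = 39 → (-39, 0)
  seg 2: left by d6 = -7 → (-32, 0)
  seg 3: up by d7 = 113/4 → (-32, 113/4)
  seg 4: right by d5 = 39 → (7, 113/4)
  seg 5: left by d3 = 7/4 → (21/4, 113/4)
  seg 6: down by d8 = 16 → (21/4, 49/4)
  seg 7: right by d2 = 17/2 → (55/4, 49/4)
  seg 8: down by d3 = 7/4 → (55/4, 21/2)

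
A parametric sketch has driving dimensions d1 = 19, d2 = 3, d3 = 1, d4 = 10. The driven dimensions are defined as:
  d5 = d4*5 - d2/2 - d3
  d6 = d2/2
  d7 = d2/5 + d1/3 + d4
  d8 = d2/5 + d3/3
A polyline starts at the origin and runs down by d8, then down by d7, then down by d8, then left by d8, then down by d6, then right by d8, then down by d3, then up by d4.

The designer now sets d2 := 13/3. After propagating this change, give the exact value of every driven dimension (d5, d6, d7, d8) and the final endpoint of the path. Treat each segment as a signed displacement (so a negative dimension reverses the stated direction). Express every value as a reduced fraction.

d5 = 281/6
d6 = 13/6
d7 = 86/5
d8 = 6/5
endpoint = (0, -383/30)

Apply edit: d2 := 13/3
  d5 = d4*5 - d2/2 - d3 = 281/6
  d6 = d2/2 = 13/6
  d7 = d2/5 + d1/3 + d4 = 86/5
  d8 = d2/5 + d3/3 = 6/5
Walk from origin (0, 0):
  seg 1: down by d8 = 6/5 → (0, -6/5)
  seg 2: down by d7 = 86/5 → (0, -92/5)
  seg 3: down by d8 = 6/5 → (0, -98/5)
  seg 4: left by d8 = 6/5 → (-6/5, -98/5)
  seg 5: down by d6 = 13/6 → (-6/5, -653/30)
  seg 6: right by d8 = 6/5 → (0, -653/30)
  seg 7: down by d3 = 1 → (0, -683/30)
  seg 8: up by d4 = 10 → (0, -383/30)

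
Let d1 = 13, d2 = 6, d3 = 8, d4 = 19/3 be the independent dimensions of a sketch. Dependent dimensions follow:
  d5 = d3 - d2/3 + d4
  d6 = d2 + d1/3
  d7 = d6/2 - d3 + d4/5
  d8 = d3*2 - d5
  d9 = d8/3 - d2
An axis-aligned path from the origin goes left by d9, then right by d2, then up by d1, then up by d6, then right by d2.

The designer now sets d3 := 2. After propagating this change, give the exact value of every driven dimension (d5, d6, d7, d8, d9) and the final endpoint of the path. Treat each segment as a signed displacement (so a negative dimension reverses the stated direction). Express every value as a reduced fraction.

Apply edit: d3 := 2
  d5 = d3 - d2/3 + d4 = 19/3
  d6 = d2 + d1/3 = 31/3
  d7 = d6/2 - d3 + d4/5 = 133/30
  d8 = d3*2 - d5 = -7/3
  d9 = d8/3 - d2 = -61/9
Walk from origin (0, 0):
  seg 1: left by d9 = -61/9 → (61/9, 0)
  seg 2: right by d2 = 6 → (115/9, 0)
  seg 3: up by d1 = 13 → (115/9, 13)
  seg 4: up by d6 = 31/3 → (115/9, 70/3)
  seg 5: right by d2 = 6 → (169/9, 70/3)

d5 = 19/3
d6 = 31/3
d7 = 133/30
d8 = -7/3
d9 = -61/9
endpoint = (169/9, 70/3)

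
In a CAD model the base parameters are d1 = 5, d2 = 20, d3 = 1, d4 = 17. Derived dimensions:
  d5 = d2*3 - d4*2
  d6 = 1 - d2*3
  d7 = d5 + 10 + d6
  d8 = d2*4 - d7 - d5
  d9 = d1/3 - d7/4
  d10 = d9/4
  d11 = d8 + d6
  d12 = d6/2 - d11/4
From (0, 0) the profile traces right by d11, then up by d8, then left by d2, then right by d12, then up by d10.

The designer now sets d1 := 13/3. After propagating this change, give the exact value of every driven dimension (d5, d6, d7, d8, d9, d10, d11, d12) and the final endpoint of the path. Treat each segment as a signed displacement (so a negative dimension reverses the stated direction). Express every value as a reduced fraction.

d5 = 26
d6 = -59
d7 = -23
d8 = 77
d9 = 259/36
d10 = 259/144
d11 = 18
d12 = -34
endpoint = (-36, 11347/144)

Apply edit: d1 := 13/3
  d5 = d2*3 - d4*2 = 26
  d6 = 1 - d2*3 = -59
  d7 = d5 + 10 + d6 = -23
  d8 = d2*4 - d7 - d5 = 77
  d9 = d1/3 - d7/4 = 259/36
  d10 = d9/4 = 259/144
  d11 = d8 + d6 = 18
  d12 = d6/2 - d11/4 = -34
Walk from origin (0, 0):
  seg 1: right by d11 = 18 → (18, 0)
  seg 2: up by d8 = 77 → (18, 77)
  seg 3: left by d2 = 20 → (-2, 77)
  seg 4: right by d12 = -34 → (-36, 77)
  seg 5: up by d10 = 259/144 → (-36, 11347/144)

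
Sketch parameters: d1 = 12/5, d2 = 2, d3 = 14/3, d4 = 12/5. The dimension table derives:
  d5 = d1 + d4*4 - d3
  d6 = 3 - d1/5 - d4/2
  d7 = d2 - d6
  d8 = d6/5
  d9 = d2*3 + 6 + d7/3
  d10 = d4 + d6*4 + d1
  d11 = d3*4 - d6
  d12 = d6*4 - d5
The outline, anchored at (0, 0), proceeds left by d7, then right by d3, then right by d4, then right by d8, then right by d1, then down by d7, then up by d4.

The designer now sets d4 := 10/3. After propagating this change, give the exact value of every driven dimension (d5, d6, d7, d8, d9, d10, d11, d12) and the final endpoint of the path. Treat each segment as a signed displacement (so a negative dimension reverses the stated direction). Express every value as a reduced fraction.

d5 = 166/15
d6 = 64/75
d7 = 86/75
d8 = 64/375
d9 = 2786/225
d10 = 686/75
d11 = 1336/75
d12 = -574/75
endpoint = (1178/125, 164/75)

Apply edit: d4 := 10/3
  d5 = d1 + d4*4 - d3 = 166/15
  d6 = 3 - d1/5 - d4/2 = 64/75
  d7 = d2 - d6 = 86/75
  d8 = d6/5 = 64/375
  d9 = d2*3 + 6 + d7/3 = 2786/225
  d10 = d4 + d6*4 + d1 = 686/75
  d11 = d3*4 - d6 = 1336/75
  d12 = d6*4 - d5 = -574/75
Walk from origin (0, 0):
  seg 1: left by d7 = 86/75 → (-86/75, 0)
  seg 2: right by d3 = 14/3 → (88/25, 0)
  seg 3: right by d4 = 10/3 → (514/75, 0)
  seg 4: right by d8 = 64/375 → (878/125, 0)
  seg 5: right by d1 = 12/5 → (1178/125, 0)
  seg 6: down by d7 = 86/75 → (1178/125, -86/75)
  seg 7: up by d4 = 10/3 → (1178/125, 164/75)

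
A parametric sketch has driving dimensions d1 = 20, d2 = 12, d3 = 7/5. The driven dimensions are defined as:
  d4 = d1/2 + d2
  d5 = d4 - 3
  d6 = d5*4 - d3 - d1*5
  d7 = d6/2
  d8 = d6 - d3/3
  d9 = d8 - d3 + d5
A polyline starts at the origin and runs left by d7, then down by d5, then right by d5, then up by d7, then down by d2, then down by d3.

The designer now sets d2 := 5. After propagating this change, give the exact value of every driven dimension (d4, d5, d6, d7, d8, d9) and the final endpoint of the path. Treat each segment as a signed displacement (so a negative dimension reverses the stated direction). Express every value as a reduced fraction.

Apply edit: d2 := 5
  d4 = d1/2 + d2 = 15
  d5 = d4 - 3 = 12
  d6 = d5*4 - d3 - d1*5 = -267/5
  d7 = d6/2 = -267/10
  d8 = d6 - d3/3 = -808/15
  d9 = d8 - d3 + d5 = -649/15
Walk from origin (0, 0):
  seg 1: left by d7 = -267/10 → (267/10, 0)
  seg 2: down by d5 = 12 → (267/10, -12)
  seg 3: right by d5 = 12 → (387/10, -12)
  seg 4: up by d7 = -267/10 → (387/10, -387/10)
  seg 5: down by d2 = 5 → (387/10, -437/10)
  seg 6: down by d3 = 7/5 → (387/10, -451/10)

d4 = 15
d5 = 12
d6 = -267/5
d7 = -267/10
d8 = -808/15
d9 = -649/15
endpoint = (387/10, -451/10)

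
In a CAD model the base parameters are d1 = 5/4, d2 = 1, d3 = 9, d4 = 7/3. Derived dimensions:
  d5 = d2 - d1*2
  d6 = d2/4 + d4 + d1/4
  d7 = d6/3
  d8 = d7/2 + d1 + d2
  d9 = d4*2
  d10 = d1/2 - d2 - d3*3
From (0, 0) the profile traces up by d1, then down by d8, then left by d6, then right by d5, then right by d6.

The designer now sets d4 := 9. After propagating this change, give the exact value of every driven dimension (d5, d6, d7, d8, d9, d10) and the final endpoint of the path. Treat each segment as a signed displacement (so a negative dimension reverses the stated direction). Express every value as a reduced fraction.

d5 = -3/2
d6 = 153/16
d7 = 51/16
d8 = 123/32
d9 = 18
d10 = -219/8
endpoint = (-3/2, -83/32)

Apply edit: d4 := 9
  d5 = d2 - d1*2 = -3/2
  d6 = d2/4 + d4 + d1/4 = 153/16
  d7 = d6/3 = 51/16
  d8 = d7/2 + d1 + d2 = 123/32
  d9 = d4*2 = 18
  d10 = d1/2 - d2 - d3*3 = -219/8
Walk from origin (0, 0):
  seg 1: up by d1 = 5/4 → (0, 5/4)
  seg 2: down by d8 = 123/32 → (0, -83/32)
  seg 3: left by d6 = 153/16 → (-153/16, -83/32)
  seg 4: right by d5 = -3/2 → (-177/16, -83/32)
  seg 5: right by d6 = 153/16 → (-3/2, -83/32)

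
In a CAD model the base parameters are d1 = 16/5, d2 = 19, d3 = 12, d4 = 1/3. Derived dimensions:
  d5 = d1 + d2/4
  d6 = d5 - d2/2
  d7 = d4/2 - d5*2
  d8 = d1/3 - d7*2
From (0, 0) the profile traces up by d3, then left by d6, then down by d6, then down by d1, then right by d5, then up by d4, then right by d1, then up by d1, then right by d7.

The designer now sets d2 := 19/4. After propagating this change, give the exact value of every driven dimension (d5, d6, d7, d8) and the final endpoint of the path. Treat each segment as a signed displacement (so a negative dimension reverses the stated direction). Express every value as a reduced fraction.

Apply edit: d2 := 19/4
  d5 = d1 + d2/4 = 351/80
  d6 = d5 - d2/2 = 161/80
  d7 = d4/2 - d5*2 = -1033/120
  d8 = d1/3 - d7*2 = 1097/60
Walk from origin (0, 0):
  seg 1: up by d3 = 12 → (0, 12)
  seg 2: left by d6 = 161/80 → (-161/80, 12)
  seg 3: down by d6 = 161/80 → (-161/80, 799/80)
  seg 4: down by d1 = 16/5 → (-161/80, 543/80)
  seg 5: right by d5 = 351/80 → (19/8, 543/80)
  seg 6: up by d4 = 1/3 → (19/8, 1709/240)
  seg 7: right by d1 = 16/5 → (223/40, 1709/240)
  seg 8: up by d1 = 16/5 → (223/40, 2477/240)
  seg 9: right by d7 = -1033/120 → (-91/30, 2477/240)

d5 = 351/80
d6 = 161/80
d7 = -1033/120
d8 = 1097/60
endpoint = (-91/30, 2477/240)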